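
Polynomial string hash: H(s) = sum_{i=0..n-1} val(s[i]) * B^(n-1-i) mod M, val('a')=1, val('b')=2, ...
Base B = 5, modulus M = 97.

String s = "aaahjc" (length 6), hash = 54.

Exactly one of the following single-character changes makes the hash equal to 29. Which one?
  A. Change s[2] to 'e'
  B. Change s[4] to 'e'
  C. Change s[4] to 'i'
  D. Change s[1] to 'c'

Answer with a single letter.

Option A: s[2]='a'->'e', delta=(5-1)*5^3 mod 97 = 15, hash=54+15 mod 97 = 69
Option B: s[4]='j'->'e', delta=(5-10)*5^1 mod 97 = 72, hash=54+72 mod 97 = 29 <-- target
Option C: s[4]='j'->'i', delta=(9-10)*5^1 mod 97 = 92, hash=54+92 mod 97 = 49
Option D: s[1]='a'->'c', delta=(3-1)*5^4 mod 97 = 86, hash=54+86 mod 97 = 43

Answer: B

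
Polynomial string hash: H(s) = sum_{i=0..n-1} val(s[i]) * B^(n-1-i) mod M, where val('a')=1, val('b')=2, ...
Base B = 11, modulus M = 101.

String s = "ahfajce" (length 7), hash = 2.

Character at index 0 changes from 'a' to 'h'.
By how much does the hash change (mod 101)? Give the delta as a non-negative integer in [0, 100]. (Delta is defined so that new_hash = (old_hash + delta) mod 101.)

Answer: 46

Derivation:
Delta formula: (val(new) - val(old)) * B^(n-1-k) mod M
  val('h') - val('a') = 8 - 1 = 7
  B^(n-1-k) = 11^6 mod 101 = 21
  Delta = 7 * 21 mod 101 = 46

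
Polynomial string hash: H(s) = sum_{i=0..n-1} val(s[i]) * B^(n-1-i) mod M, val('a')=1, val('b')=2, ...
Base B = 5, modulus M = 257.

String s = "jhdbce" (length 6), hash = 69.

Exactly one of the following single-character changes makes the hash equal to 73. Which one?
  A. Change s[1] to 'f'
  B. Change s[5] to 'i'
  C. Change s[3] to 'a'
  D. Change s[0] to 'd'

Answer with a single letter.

Option A: s[1]='h'->'f', delta=(6-8)*5^4 mod 257 = 35, hash=69+35 mod 257 = 104
Option B: s[5]='e'->'i', delta=(9-5)*5^0 mod 257 = 4, hash=69+4 mod 257 = 73 <-- target
Option C: s[3]='b'->'a', delta=(1-2)*5^2 mod 257 = 232, hash=69+232 mod 257 = 44
Option D: s[0]='j'->'d', delta=(4-10)*5^5 mod 257 = 11, hash=69+11 mod 257 = 80

Answer: B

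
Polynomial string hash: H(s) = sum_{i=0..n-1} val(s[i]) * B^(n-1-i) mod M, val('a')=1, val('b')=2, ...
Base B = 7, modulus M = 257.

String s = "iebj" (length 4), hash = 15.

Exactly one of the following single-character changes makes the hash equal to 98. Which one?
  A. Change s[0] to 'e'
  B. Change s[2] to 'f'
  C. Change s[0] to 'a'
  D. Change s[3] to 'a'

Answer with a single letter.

Answer: C

Derivation:
Option A: s[0]='i'->'e', delta=(5-9)*7^3 mod 257 = 170, hash=15+170 mod 257 = 185
Option B: s[2]='b'->'f', delta=(6-2)*7^1 mod 257 = 28, hash=15+28 mod 257 = 43
Option C: s[0]='i'->'a', delta=(1-9)*7^3 mod 257 = 83, hash=15+83 mod 257 = 98 <-- target
Option D: s[3]='j'->'a', delta=(1-10)*7^0 mod 257 = 248, hash=15+248 mod 257 = 6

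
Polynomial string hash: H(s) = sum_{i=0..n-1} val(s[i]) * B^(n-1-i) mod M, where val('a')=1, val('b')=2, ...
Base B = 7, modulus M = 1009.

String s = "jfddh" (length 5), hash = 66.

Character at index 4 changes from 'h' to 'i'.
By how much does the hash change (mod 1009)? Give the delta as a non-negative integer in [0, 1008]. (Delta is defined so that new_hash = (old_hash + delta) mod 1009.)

Delta formula: (val(new) - val(old)) * B^(n-1-k) mod M
  val('i') - val('h') = 9 - 8 = 1
  B^(n-1-k) = 7^0 mod 1009 = 1
  Delta = 1 * 1 mod 1009 = 1

Answer: 1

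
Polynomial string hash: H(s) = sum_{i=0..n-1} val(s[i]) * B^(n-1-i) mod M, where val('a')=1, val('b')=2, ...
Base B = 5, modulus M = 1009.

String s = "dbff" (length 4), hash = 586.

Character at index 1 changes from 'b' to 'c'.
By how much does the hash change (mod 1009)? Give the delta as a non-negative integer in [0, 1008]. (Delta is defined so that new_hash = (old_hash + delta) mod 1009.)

Delta formula: (val(new) - val(old)) * B^(n-1-k) mod M
  val('c') - val('b') = 3 - 2 = 1
  B^(n-1-k) = 5^2 mod 1009 = 25
  Delta = 1 * 25 mod 1009 = 25

Answer: 25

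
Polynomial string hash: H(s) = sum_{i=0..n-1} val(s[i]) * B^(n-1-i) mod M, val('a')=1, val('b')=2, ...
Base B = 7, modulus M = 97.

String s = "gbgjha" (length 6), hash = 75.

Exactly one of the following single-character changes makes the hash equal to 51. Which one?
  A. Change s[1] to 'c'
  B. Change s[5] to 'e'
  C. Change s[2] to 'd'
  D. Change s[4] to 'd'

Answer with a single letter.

Answer: A

Derivation:
Option A: s[1]='b'->'c', delta=(3-2)*7^4 mod 97 = 73, hash=75+73 mod 97 = 51 <-- target
Option B: s[5]='a'->'e', delta=(5-1)*7^0 mod 97 = 4, hash=75+4 mod 97 = 79
Option C: s[2]='g'->'d', delta=(4-7)*7^3 mod 97 = 38, hash=75+38 mod 97 = 16
Option D: s[4]='h'->'d', delta=(4-8)*7^1 mod 97 = 69, hash=75+69 mod 97 = 47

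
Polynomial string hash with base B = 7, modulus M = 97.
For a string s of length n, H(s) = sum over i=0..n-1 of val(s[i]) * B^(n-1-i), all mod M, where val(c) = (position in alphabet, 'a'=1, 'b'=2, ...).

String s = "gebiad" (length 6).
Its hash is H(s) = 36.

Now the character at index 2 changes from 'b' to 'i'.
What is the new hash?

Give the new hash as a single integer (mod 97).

val('b') = 2, val('i') = 9
Position k = 2, exponent = n-1-k = 3
B^3 mod M = 7^3 mod 97 = 52
Delta = (9 - 2) * 52 mod 97 = 73
New hash = (36 + 73) mod 97 = 12

Answer: 12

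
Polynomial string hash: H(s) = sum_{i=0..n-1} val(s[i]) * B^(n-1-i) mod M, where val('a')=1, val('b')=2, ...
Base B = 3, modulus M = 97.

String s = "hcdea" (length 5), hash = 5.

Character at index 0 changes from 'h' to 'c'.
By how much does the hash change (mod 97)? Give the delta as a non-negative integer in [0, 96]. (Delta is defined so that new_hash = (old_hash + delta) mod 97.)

Answer: 80

Derivation:
Delta formula: (val(new) - val(old)) * B^(n-1-k) mod M
  val('c') - val('h') = 3 - 8 = -5
  B^(n-1-k) = 3^4 mod 97 = 81
  Delta = -5 * 81 mod 97 = 80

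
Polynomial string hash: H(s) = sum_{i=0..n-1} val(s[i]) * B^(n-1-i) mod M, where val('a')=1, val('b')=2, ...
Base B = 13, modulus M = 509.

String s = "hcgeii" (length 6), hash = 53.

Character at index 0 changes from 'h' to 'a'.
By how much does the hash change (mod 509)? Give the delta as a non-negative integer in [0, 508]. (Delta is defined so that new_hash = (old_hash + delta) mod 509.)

Delta formula: (val(new) - val(old)) * B^(n-1-k) mod M
  val('a') - val('h') = 1 - 8 = -7
  B^(n-1-k) = 13^5 mod 509 = 232
  Delta = -7 * 232 mod 509 = 412

Answer: 412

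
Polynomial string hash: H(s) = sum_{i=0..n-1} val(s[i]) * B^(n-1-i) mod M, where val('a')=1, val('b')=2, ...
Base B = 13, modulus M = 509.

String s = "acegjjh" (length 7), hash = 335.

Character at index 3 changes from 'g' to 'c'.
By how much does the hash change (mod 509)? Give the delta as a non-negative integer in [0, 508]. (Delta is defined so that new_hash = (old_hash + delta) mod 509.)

Answer: 374

Derivation:
Delta formula: (val(new) - val(old)) * B^(n-1-k) mod M
  val('c') - val('g') = 3 - 7 = -4
  B^(n-1-k) = 13^3 mod 509 = 161
  Delta = -4 * 161 mod 509 = 374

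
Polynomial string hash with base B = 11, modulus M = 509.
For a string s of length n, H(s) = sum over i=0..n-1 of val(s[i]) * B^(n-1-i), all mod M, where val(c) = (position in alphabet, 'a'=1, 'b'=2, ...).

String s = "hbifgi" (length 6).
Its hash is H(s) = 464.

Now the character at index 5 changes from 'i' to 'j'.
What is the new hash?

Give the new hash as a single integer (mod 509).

val('i') = 9, val('j') = 10
Position k = 5, exponent = n-1-k = 0
B^0 mod M = 11^0 mod 509 = 1
Delta = (10 - 9) * 1 mod 509 = 1
New hash = (464 + 1) mod 509 = 465

Answer: 465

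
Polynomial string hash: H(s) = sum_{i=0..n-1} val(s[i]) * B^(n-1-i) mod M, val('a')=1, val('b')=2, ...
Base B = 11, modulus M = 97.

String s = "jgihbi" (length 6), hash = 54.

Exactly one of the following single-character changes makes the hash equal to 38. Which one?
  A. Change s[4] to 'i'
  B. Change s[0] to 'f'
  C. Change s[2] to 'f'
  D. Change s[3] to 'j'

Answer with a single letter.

Option A: s[4]='b'->'i', delta=(9-2)*11^1 mod 97 = 77, hash=54+77 mod 97 = 34
Option B: s[0]='j'->'f', delta=(6-10)*11^5 mod 97 = 70, hash=54+70 mod 97 = 27
Option C: s[2]='i'->'f', delta=(6-9)*11^3 mod 97 = 81, hash=54+81 mod 97 = 38 <-- target
Option D: s[3]='h'->'j', delta=(10-8)*11^2 mod 97 = 48, hash=54+48 mod 97 = 5

Answer: C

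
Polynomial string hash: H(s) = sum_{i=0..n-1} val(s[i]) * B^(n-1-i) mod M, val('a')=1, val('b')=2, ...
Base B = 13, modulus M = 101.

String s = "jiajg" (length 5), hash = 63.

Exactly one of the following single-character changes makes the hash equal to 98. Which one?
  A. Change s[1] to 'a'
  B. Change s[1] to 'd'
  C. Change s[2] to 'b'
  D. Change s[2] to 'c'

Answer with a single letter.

Answer: D

Derivation:
Option A: s[1]='i'->'a', delta=(1-9)*13^3 mod 101 = 99, hash=63+99 mod 101 = 61
Option B: s[1]='i'->'d', delta=(4-9)*13^3 mod 101 = 24, hash=63+24 mod 101 = 87
Option C: s[2]='a'->'b', delta=(2-1)*13^2 mod 101 = 68, hash=63+68 mod 101 = 30
Option D: s[2]='a'->'c', delta=(3-1)*13^2 mod 101 = 35, hash=63+35 mod 101 = 98 <-- target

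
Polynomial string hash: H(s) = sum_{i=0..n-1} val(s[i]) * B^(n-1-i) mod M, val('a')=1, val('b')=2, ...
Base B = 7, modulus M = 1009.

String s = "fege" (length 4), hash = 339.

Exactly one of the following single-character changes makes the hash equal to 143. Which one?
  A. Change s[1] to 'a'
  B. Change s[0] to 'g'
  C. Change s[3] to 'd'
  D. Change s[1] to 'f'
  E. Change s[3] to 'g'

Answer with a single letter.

Option A: s[1]='e'->'a', delta=(1-5)*7^2 mod 1009 = 813, hash=339+813 mod 1009 = 143 <-- target
Option B: s[0]='f'->'g', delta=(7-6)*7^3 mod 1009 = 343, hash=339+343 mod 1009 = 682
Option C: s[3]='e'->'d', delta=(4-5)*7^0 mod 1009 = 1008, hash=339+1008 mod 1009 = 338
Option D: s[1]='e'->'f', delta=(6-5)*7^2 mod 1009 = 49, hash=339+49 mod 1009 = 388
Option E: s[3]='e'->'g', delta=(7-5)*7^0 mod 1009 = 2, hash=339+2 mod 1009 = 341

Answer: A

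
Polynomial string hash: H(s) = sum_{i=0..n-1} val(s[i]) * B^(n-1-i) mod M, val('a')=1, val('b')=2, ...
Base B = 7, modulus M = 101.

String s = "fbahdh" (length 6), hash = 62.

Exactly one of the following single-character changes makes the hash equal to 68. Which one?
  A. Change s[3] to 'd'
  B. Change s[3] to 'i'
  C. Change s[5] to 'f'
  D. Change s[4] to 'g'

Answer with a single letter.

Answer: A

Derivation:
Option A: s[3]='h'->'d', delta=(4-8)*7^2 mod 101 = 6, hash=62+6 mod 101 = 68 <-- target
Option B: s[3]='h'->'i', delta=(9-8)*7^2 mod 101 = 49, hash=62+49 mod 101 = 10
Option C: s[5]='h'->'f', delta=(6-8)*7^0 mod 101 = 99, hash=62+99 mod 101 = 60
Option D: s[4]='d'->'g', delta=(7-4)*7^1 mod 101 = 21, hash=62+21 mod 101 = 83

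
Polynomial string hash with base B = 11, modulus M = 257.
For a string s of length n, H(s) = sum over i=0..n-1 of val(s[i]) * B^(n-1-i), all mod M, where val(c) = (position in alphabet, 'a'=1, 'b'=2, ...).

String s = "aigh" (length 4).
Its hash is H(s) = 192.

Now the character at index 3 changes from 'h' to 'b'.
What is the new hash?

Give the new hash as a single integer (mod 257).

val('h') = 8, val('b') = 2
Position k = 3, exponent = n-1-k = 0
B^0 mod M = 11^0 mod 257 = 1
Delta = (2 - 8) * 1 mod 257 = 251
New hash = (192 + 251) mod 257 = 186

Answer: 186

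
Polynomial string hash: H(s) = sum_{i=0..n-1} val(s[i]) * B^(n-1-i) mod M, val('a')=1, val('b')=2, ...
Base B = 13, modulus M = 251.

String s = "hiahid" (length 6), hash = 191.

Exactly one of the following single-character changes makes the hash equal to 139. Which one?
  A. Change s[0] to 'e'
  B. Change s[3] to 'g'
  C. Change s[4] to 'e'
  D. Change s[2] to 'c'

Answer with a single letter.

Answer: C

Derivation:
Option A: s[0]='h'->'e', delta=(5-8)*13^5 mod 251 = 59, hash=191+59 mod 251 = 250
Option B: s[3]='h'->'g', delta=(7-8)*13^2 mod 251 = 82, hash=191+82 mod 251 = 22
Option C: s[4]='i'->'e', delta=(5-9)*13^1 mod 251 = 199, hash=191+199 mod 251 = 139 <-- target
Option D: s[2]='a'->'c', delta=(3-1)*13^3 mod 251 = 127, hash=191+127 mod 251 = 67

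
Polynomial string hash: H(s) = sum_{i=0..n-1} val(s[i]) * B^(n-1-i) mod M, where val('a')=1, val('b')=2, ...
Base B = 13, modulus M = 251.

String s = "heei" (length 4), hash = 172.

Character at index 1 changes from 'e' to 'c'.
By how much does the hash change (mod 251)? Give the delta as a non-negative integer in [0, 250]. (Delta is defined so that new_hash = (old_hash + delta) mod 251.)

Delta formula: (val(new) - val(old)) * B^(n-1-k) mod M
  val('c') - val('e') = 3 - 5 = -2
  B^(n-1-k) = 13^2 mod 251 = 169
  Delta = -2 * 169 mod 251 = 164

Answer: 164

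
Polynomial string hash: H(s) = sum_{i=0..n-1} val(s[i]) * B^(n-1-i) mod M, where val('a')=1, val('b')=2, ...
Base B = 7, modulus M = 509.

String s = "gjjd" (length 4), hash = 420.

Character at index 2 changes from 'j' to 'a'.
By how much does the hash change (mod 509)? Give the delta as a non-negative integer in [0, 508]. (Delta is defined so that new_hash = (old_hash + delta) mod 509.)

Delta formula: (val(new) - val(old)) * B^(n-1-k) mod M
  val('a') - val('j') = 1 - 10 = -9
  B^(n-1-k) = 7^1 mod 509 = 7
  Delta = -9 * 7 mod 509 = 446

Answer: 446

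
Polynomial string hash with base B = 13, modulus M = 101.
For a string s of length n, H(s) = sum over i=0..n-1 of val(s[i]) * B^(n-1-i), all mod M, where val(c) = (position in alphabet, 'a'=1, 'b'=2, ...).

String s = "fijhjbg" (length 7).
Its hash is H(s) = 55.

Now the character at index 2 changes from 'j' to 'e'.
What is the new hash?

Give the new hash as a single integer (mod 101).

Answer: 64

Derivation:
val('j') = 10, val('e') = 5
Position k = 2, exponent = n-1-k = 4
B^4 mod M = 13^4 mod 101 = 79
Delta = (5 - 10) * 79 mod 101 = 9
New hash = (55 + 9) mod 101 = 64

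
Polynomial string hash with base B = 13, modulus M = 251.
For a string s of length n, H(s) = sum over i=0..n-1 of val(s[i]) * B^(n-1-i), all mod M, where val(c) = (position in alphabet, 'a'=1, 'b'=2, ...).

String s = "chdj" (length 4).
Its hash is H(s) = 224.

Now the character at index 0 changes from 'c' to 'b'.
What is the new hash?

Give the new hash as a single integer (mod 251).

val('c') = 3, val('b') = 2
Position k = 0, exponent = n-1-k = 3
B^3 mod M = 13^3 mod 251 = 189
Delta = (2 - 3) * 189 mod 251 = 62
New hash = (224 + 62) mod 251 = 35

Answer: 35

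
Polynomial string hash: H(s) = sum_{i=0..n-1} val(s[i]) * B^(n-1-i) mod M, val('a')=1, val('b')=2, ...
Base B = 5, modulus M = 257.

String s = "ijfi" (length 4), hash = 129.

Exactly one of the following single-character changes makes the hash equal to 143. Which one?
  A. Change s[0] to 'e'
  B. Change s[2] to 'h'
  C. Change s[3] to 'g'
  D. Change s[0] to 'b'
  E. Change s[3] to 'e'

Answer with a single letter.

Answer: A

Derivation:
Option A: s[0]='i'->'e', delta=(5-9)*5^3 mod 257 = 14, hash=129+14 mod 257 = 143 <-- target
Option B: s[2]='f'->'h', delta=(8-6)*5^1 mod 257 = 10, hash=129+10 mod 257 = 139
Option C: s[3]='i'->'g', delta=(7-9)*5^0 mod 257 = 255, hash=129+255 mod 257 = 127
Option D: s[0]='i'->'b', delta=(2-9)*5^3 mod 257 = 153, hash=129+153 mod 257 = 25
Option E: s[3]='i'->'e', delta=(5-9)*5^0 mod 257 = 253, hash=129+253 mod 257 = 125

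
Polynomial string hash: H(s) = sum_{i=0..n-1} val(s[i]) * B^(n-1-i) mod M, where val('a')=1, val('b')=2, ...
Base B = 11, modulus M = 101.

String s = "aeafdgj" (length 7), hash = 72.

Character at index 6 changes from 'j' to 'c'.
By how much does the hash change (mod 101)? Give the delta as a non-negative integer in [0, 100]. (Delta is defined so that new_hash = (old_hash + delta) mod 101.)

Answer: 94

Derivation:
Delta formula: (val(new) - val(old)) * B^(n-1-k) mod M
  val('c') - val('j') = 3 - 10 = -7
  B^(n-1-k) = 11^0 mod 101 = 1
  Delta = -7 * 1 mod 101 = 94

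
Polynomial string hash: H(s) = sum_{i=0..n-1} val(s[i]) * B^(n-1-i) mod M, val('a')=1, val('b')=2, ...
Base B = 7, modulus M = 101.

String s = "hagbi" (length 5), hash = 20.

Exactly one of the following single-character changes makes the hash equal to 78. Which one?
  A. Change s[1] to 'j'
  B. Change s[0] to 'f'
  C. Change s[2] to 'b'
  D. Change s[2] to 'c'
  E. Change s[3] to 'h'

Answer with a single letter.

Option A: s[1]='a'->'j', delta=(10-1)*7^3 mod 101 = 57, hash=20+57 mod 101 = 77
Option B: s[0]='h'->'f', delta=(6-8)*7^4 mod 101 = 46, hash=20+46 mod 101 = 66
Option C: s[2]='g'->'b', delta=(2-7)*7^2 mod 101 = 58, hash=20+58 mod 101 = 78 <-- target
Option D: s[2]='g'->'c', delta=(3-7)*7^2 mod 101 = 6, hash=20+6 mod 101 = 26
Option E: s[3]='b'->'h', delta=(8-2)*7^1 mod 101 = 42, hash=20+42 mod 101 = 62

Answer: C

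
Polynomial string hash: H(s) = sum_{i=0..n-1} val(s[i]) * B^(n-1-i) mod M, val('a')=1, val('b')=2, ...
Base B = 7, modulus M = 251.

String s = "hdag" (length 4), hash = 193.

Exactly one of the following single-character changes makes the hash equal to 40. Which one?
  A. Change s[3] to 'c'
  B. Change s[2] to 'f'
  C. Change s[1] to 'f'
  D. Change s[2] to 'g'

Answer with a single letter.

Answer: C

Derivation:
Option A: s[3]='g'->'c', delta=(3-7)*7^0 mod 251 = 247, hash=193+247 mod 251 = 189
Option B: s[2]='a'->'f', delta=(6-1)*7^1 mod 251 = 35, hash=193+35 mod 251 = 228
Option C: s[1]='d'->'f', delta=(6-4)*7^2 mod 251 = 98, hash=193+98 mod 251 = 40 <-- target
Option D: s[2]='a'->'g', delta=(7-1)*7^1 mod 251 = 42, hash=193+42 mod 251 = 235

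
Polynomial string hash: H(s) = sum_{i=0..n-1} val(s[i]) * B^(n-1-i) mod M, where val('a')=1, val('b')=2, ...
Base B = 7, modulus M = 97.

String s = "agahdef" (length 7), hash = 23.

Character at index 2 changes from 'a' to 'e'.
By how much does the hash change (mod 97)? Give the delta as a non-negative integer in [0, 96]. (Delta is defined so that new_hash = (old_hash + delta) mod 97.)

Delta formula: (val(new) - val(old)) * B^(n-1-k) mod M
  val('e') - val('a') = 5 - 1 = 4
  B^(n-1-k) = 7^4 mod 97 = 73
  Delta = 4 * 73 mod 97 = 1

Answer: 1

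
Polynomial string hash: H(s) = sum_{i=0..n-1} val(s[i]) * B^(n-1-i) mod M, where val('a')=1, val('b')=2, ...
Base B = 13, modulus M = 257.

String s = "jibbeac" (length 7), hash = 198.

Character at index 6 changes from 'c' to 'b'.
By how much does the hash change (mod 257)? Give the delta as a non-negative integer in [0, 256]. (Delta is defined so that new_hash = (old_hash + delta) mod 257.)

Delta formula: (val(new) - val(old)) * B^(n-1-k) mod M
  val('b') - val('c') = 2 - 3 = -1
  B^(n-1-k) = 13^0 mod 257 = 1
  Delta = -1 * 1 mod 257 = 256

Answer: 256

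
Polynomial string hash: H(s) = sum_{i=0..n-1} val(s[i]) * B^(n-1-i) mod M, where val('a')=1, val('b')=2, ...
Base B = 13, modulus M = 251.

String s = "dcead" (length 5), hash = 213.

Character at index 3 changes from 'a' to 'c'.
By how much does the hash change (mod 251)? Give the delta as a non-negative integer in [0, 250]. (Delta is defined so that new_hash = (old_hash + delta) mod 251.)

Delta formula: (val(new) - val(old)) * B^(n-1-k) mod M
  val('c') - val('a') = 3 - 1 = 2
  B^(n-1-k) = 13^1 mod 251 = 13
  Delta = 2 * 13 mod 251 = 26

Answer: 26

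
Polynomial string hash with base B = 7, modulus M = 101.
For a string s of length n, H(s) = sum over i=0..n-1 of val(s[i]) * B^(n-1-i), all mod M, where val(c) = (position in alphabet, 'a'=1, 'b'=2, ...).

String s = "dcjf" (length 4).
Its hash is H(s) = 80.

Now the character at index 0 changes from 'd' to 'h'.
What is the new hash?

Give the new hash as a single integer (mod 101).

Answer: 38

Derivation:
val('d') = 4, val('h') = 8
Position k = 0, exponent = n-1-k = 3
B^3 mod M = 7^3 mod 101 = 40
Delta = (8 - 4) * 40 mod 101 = 59
New hash = (80 + 59) mod 101 = 38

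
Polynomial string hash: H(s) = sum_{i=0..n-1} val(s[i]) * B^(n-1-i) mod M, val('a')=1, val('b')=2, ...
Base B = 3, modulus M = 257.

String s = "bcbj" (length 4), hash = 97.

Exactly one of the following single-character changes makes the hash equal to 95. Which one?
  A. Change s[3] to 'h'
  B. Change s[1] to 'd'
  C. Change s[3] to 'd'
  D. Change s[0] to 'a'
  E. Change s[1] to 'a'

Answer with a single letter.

Answer: A

Derivation:
Option A: s[3]='j'->'h', delta=(8-10)*3^0 mod 257 = 255, hash=97+255 mod 257 = 95 <-- target
Option B: s[1]='c'->'d', delta=(4-3)*3^2 mod 257 = 9, hash=97+9 mod 257 = 106
Option C: s[3]='j'->'d', delta=(4-10)*3^0 mod 257 = 251, hash=97+251 mod 257 = 91
Option D: s[0]='b'->'a', delta=(1-2)*3^3 mod 257 = 230, hash=97+230 mod 257 = 70
Option E: s[1]='c'->'a', delta=(1-3)*3^2 mod 257 = 239, hash=97+239 mod 257 = 79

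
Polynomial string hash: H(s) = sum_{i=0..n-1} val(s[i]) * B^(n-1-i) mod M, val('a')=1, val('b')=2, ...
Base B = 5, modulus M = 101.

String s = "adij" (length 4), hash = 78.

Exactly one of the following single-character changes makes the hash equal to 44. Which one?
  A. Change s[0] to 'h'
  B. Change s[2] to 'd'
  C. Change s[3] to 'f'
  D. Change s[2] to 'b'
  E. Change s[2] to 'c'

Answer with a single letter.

Option A: s[0]='a'->'h', delta=(8-1)*5^3 mod 101 = 67, hash=78+67 mod 101 = 44 <-- target
Option B: s[2]='i'->'d', delta=(4-9)*5^1 mod 101 = 76, hash=78+76 mod 101 = 53
Option C: s[3]='j'->'f', delta=(6-10)*5^0 mod 101 = 97, hash=78+97 mod 101 = 74
Option D: s[2]='i'->'b', delta=(2-9)*5^1 mod 101 = 66, hash=78+66 mod 101 = 43
Option E: s[2]='i'->'c', delta=(3-9)*5^1 mod 101 = 71, hash=78+71 mod 101 = 48

Answer: A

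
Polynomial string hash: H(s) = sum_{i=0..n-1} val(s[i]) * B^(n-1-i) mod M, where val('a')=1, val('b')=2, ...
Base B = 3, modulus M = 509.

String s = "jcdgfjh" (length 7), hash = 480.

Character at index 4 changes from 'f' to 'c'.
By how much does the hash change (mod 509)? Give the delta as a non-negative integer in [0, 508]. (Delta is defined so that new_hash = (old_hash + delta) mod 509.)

Delta formula: (val(new) - val(old)) * B^(n-1-k) mod M
  val('c') - val('f') = 3 - 6 = -3
  B^(n-1-k) = 3^2 mod 509 = 9
  Delta = -3 * 9 mod 509 = 482

Answer: 482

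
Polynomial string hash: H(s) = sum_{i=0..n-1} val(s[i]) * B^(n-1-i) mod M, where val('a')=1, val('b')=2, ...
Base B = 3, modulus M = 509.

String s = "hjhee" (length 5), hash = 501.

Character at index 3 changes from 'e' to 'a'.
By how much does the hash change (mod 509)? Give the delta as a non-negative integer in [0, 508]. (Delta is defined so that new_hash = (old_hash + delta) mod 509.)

Answer: 497

Derivation:
Delta formula: (val(new) - val(old)) * B^(n-1-k) mod M
  val('a') - val('e') = 1 - 5 = -4
  B^(n-1-k) = 3^1 mod 509 = 3
  Delta = -4 * 3 mod 509 = 497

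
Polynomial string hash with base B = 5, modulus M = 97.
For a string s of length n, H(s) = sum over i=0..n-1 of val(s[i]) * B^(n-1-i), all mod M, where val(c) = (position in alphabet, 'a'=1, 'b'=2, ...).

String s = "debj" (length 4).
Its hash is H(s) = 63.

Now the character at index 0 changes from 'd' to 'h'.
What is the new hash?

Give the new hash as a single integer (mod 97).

val('d') = 4, val('h') = 8
Position k = 0, exponent = n-1-k = 3
B^3 mod M = 5^3 mod 97 = 28
Delta = (8 - 4) * 28 mod 97 = 15
New hash = (63 + 15) mod 97 = 78

Answer: 78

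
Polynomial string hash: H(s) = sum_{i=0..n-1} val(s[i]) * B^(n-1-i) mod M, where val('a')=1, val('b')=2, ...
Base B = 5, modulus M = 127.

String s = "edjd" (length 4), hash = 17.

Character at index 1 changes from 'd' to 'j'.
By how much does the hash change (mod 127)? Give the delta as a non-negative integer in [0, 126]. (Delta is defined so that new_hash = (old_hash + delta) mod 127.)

Delta formula: (val(new) - val(old)) * B^(n-1-k) mod M
  val('j') - val('d') = 10 - 4 = 6
  B^(n-1-k) = 5^2 mod 127 = 25
  Delta = 6 * 25 mod 127 = 23

Answer: 23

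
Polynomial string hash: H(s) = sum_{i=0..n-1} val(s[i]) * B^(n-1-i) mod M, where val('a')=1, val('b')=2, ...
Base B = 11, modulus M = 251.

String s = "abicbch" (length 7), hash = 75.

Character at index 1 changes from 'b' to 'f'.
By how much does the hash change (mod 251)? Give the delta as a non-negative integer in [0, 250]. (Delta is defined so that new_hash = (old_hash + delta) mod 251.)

Delta formula: (val(new) - val(old)) * B^(n-1-k) mod M
  val('f') - val('b') = 6 - 2 = 4
  B^(n-1-k) = 11^5 mod 251 = 160
  Delta = 4 * 160 mod 251 = 138

Answer: 138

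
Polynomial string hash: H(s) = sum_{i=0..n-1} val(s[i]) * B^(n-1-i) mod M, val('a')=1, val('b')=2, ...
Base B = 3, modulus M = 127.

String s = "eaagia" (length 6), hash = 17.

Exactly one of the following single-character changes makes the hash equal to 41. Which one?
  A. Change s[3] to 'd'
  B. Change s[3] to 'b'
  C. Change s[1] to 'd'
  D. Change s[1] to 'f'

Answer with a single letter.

Option A: s[3]='g'->'d', delta=(4-7)*3^2 mod 127 = 100, hash=17+100 mod 127 = 117
Option B: s[3]='g'->'b', delta=(2-7)*3^2 mod 127 = 82, hash=17+82 mod 127 = 99
Option C: s[1]='a'->'d', delta=(4-1)*3^4 mod 127 = 116, hash=17+116 mod 127 = 6
Option D: s[1]='a'->'f', delta=(6-1)*3^4 mod 127 = 24, hash=17+24 mod 127 = 41 <-- target

Answer: D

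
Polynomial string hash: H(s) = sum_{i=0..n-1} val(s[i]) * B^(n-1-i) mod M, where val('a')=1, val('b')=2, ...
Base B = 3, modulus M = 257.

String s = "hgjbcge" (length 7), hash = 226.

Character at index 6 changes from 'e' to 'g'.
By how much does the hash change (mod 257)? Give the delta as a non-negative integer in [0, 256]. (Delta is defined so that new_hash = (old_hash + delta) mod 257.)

Answer: 2

Derivation:
Delta formula: (val(new) - val(old)) * B^(n-1-k) mod M
  val('g') - val('e') = 7 - 5 = 2
  B^(n-1-k) = 3^0 mod 257 = 1
  Delta = 2 * 1 mod 257 = 2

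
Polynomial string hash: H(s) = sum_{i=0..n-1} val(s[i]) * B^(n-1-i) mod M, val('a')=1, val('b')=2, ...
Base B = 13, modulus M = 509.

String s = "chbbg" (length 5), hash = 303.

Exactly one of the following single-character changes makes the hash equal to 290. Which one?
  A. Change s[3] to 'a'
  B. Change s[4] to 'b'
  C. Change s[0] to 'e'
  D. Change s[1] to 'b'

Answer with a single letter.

Answer: A

Derivation:
Option A: s[3]='b'->'a', delta=(1-2)*13^1 mod 509 = 496, hash=303+496 mod 509 = 290 <-- target
Option B: s[4]='g'->'b', delta=(2-7)*13^0 mod 509 = 504, hash=303+504 mod 509 = 298
Option C: s[0]='c'->'e', delta=(5-3)*13^4 mod 509 = 114, hash=303+114 mod 509 = 417
Option D: s[1]='h'->'b', delta=(2-8)*13^3 mod 509 = 52, hash=303+52 mod 509 = 355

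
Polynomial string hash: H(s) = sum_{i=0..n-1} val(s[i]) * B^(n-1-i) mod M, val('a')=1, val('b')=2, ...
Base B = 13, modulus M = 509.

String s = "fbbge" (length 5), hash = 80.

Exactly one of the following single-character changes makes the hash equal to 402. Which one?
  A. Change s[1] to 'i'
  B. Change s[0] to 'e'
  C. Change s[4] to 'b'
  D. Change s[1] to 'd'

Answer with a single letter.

Option A: s[1]='b'->'i', delta=(9-2)*13^3 mod 509 = 109, hash=80+109 mod 509 = 189
Option B: s[0]='f'->'e', delta=(5-6)*13^4 mod 509 = 452, hash=80+452 mod 509 = 23
Option C: s[4]='e'->'b', delta=(2-5)*13^0 mod 509 = 506, hash=80+506 mod 509 = 77
Option D: s[1]='b'->'d', delta=(4-2)*13^3 mod 509 = 322, hash=80+322 mod 509 = 402 <-- target

Answer: D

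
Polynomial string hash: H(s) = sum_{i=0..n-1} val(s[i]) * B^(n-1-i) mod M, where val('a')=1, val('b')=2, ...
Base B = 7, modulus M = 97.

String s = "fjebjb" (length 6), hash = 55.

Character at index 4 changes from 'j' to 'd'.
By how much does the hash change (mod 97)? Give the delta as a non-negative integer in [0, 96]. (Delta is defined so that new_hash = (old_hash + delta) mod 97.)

Delta formula: (val(new) - val(old)) * B^(n-1-k) mod M
  val('d') - val('j') = 4 - 10 = -6
  B^(n-1-k) = 7^1 mod 97 = 7
  Delta = -6 * 7 mod 97 = 55

Answer: 55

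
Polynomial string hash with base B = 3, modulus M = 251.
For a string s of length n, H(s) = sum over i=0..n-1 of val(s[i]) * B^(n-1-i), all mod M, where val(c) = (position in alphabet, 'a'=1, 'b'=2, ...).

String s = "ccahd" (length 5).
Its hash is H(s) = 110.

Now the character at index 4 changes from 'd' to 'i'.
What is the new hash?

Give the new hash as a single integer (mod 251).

val('d') = 4, val('i') = 9
Position k = 4, exponent = n-1-k = 0
B^0 mod M = 3^0 mod 251 = 1
Delta = (9 - 4) * 1 mod 251 = 5
New hash = (110 + 5) mod 251 = 115

Answer: 115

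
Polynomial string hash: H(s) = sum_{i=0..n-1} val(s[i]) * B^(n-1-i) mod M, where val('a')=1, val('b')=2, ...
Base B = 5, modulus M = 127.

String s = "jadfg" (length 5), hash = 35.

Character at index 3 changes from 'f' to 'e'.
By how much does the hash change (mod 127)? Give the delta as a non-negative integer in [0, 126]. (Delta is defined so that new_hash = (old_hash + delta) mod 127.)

Answer: 122

Derivation:
Delta formula: (val(new) - val(old)) * B^(n-1-k) mod M
  val('e') - val('f') = 5 - 6 = -1
  B^(n-1-k) = 5^1 mod 127 = 5
  Delta = -1 * 5 mod 127 = 122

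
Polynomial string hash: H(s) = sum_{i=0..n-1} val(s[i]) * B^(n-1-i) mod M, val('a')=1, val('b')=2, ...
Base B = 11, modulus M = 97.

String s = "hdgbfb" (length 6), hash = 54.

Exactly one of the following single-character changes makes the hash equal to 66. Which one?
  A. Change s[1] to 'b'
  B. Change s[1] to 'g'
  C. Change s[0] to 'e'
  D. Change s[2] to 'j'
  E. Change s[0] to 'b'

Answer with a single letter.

Answer: A

Derivation:
Option A: s[1]='d'->'b', delta=(2-4)*11^4 mod 97 = 12, hash=54+12 mod 97 = 66 <-- target
Option B: s[1]='d'->'g', delta=(7-4)*11^4 mod 97 = 79, hash=54+79 mod 97 = 36
Option C: s[0]='h'->'e', delta=(5-8)*11^5 mod 97 = 4, hash=54+4 mod 97 = 58
Option D: s[2]='g'->'j', delta=(10-7)*11^3 mod 97 = 16, hash=54+16 mod 97 = 70
Option E: s[0]='h'->'b', delta=(2-8)*11^5 mod 97 = 8, hash=54+8 mod 97 = 62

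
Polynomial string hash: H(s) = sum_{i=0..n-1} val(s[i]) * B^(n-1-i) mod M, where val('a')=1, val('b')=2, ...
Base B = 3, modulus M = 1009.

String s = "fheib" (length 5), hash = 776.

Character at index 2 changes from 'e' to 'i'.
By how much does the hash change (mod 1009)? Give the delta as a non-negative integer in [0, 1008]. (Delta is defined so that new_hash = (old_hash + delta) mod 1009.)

Delta formula: (val(new) - val(old)) * B^(n-1-k) mod M
  val('i') - val('e') = 9 - 5 = 4
  B^(n-1-k) = 3^2 mod 1009 = 9
  Delta = 4 * 9 mod 1009 = 36

Answer: 36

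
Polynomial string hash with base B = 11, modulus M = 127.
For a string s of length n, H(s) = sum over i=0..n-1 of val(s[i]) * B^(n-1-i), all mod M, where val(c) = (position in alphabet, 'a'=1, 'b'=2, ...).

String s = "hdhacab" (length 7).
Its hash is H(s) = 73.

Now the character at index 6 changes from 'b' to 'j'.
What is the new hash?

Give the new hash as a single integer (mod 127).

val('b') = 2, val('j') = 10
Position k = 6, exponent = n-1-k = 0
B^0 mod M = 11^0 mod 127 = 1
Delta = (10 - 2) * 1 mod 127 = 8
New hash = (73 + 8) mod 127 = 81

Answer: 81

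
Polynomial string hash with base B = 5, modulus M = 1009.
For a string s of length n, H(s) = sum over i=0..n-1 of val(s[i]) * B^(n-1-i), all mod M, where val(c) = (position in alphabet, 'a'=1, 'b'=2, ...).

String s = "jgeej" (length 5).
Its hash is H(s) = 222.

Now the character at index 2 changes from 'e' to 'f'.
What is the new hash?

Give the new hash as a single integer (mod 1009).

Answer: 247

Derivation:
val('e') = 5, val('f') = 6
Position k = 2, exponent = n-1-k = 2
B^2 mod M = 5^2 mod 1009 = 25
Delta = (6 - 5) * 25 mod 1009 = 25
New hash = (222 + 25) mod 1009 = 247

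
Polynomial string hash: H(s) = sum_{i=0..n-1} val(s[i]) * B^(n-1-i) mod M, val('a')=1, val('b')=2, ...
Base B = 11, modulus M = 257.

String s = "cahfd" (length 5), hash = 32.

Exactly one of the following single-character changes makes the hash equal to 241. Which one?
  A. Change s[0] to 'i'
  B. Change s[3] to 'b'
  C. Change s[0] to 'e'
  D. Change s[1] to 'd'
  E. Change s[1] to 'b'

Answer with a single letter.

Option A: s[0]='c'->'i', delta=(9-3)*11^4 mod 257 = 209, hash=32+209 mod 257 = 241 <-- target
Option B: s[3]='f'->'b', delta=(2-6)*11^1 mod 257 = 213, hash=32+213 mod 257 = 245
Option C: s[0]='c'->'e', delta=(5-3)*11^4 mod 257 = 241, hash=32+241 mod 257 = 16
Option D: s[1]='a'->'d', delta=(4-1)*11^3 mod 257 = 138, hash=32+138 mod 257 = 170
Option E: s[1]='a'->'b', delta=(2-1)*11^3 mod 257 = 46, hash=32+46 mod 257 = 78

Answer: A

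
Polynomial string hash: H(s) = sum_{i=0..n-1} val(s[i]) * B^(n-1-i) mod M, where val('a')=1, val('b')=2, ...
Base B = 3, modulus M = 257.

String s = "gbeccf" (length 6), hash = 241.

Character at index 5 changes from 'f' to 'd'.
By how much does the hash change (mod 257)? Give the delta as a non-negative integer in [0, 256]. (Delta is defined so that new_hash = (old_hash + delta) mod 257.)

Delta formula: (val(new) - val(old)) * B^(n-1-k) mod M
  val('d') - val('f') = 4 - 6 = -2
  B^(n-1-k) = 3^0 mod 257 = 1
  Delta = -2 * 1 mod 257 = 255

Answer: 255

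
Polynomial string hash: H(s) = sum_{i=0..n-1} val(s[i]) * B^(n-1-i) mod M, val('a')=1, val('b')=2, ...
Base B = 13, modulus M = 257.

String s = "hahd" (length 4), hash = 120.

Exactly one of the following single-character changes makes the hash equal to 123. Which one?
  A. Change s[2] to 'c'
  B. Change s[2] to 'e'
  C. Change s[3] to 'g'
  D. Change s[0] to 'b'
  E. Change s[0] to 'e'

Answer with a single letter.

Answer: C

Derivation:
Option A: s[2]='h'->'c', delta=(3-8)*13^1 mod 257 = 192, hash=120+192 mod 257 = 55
Option B: s[2]='h'->'e', delta=(5-8)*13^1 mod 257 = 218, hash=120+218 mod 257 = 81
Option C: s[3]='d'->'g', delta=(7-4)*13^0 mod 257 = 3, hash=120+3 mod 257 = 123 <-- target
Option D: s[0]='h'->'b', delta=(2-8)*13^3 mod 257 = 182, hash=120+182 mod 257 = 45
Option E: s[0]='h'->'e', delta=(5-8)*13^3 mod 257 = 91, hash=120+91 mod 257 = 211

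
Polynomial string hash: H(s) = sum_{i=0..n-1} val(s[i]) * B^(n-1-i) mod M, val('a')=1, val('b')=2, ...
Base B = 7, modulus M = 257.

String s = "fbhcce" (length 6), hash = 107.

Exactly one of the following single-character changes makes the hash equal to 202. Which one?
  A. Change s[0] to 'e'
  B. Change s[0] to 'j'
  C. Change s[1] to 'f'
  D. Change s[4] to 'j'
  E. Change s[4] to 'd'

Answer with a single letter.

Answer: C

Derivation:
Option A: s[0]='f'->'e', delta=(5-6)*7^5 mod 257 = 155, hash=107+155 mod 257 = 5
Option B: s[0]='f'->'j', delta=(10-6)*7^5 mod 257 = 151, hash=107+151 mod 257 = 1
Option C: s[1]='b'->'f', delta=(6-2)*7^4 mod 257 = 95, hash=107+95 mod 257 = 202 <-- target
Option D: s[4]='c'->'j', delta=(10-3)*7^1 mod 257 = 49, hash=107+49 mod 257 = 156
Option E: s[4]='c'->'d', delta=(4-3)*7^1 mod 257 = 7, hash=107+7 mod 257 = 114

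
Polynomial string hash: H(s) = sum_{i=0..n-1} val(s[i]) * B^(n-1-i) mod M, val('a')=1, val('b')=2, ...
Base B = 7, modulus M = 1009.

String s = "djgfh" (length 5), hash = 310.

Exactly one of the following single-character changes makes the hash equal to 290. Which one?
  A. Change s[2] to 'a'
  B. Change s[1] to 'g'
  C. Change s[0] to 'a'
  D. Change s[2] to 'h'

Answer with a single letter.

Option A: s[2]='g'->'a', delta=(1-7)*7^2 mod 1009 = 715, hash=310+715 mod 1009 = 16
Option B: s[1]='j'->'g', delta=(7-10)*7^3 mod 1009 = 989, hash=310+989 mod 1009 = 290 <-- target
Option C: s[0]='d'->'a', delta=(1-4)*7^4 mod 1009 = 869, hash=310+869 mod 1009 = 170
Option D: s[2]='g'->'h', delta=(8-7)*7^2 mod 1009 = 49, hash=310+49 mod 1009 = 359

Answer: B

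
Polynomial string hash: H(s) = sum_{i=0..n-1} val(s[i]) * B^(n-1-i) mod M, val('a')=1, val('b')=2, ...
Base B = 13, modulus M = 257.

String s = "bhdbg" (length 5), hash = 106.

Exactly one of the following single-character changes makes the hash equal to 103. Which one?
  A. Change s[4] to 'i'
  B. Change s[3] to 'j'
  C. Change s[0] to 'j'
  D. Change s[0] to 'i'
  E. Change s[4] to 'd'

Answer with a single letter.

Option A: s[4]='g'->'i', delta=(9-7)*13^0 mod 257 = 2, hash=106+2 mod 257 = 108
Option B: s[3]='b'->'j', delta=(10-2)*13^1 mod 257 = 104, hash=106+104 mod 257 = 210
Option C: s[0]='b'->'j', delta=(10-2)*13^4 mod 257 = 15, hash=106+15 mod 257 = 121
Option D: s[0]='b'->'i', delta=(9-2)*13^4 mod 257 = 238, hash=106+238 mod 257 = 87
Option E: s[4]='g'->'d', delta=(4-7)*13^0 mod 257 = 254, hash=106+254 mod 257 = 103 <-- target

Answer: E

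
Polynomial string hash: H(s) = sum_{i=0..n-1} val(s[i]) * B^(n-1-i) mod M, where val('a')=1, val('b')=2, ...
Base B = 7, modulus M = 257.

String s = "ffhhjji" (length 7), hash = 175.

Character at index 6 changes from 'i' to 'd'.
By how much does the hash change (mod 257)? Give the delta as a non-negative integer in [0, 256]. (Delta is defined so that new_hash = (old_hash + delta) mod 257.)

Answer: 252

Derivation:
Delta formula: (val(new) - val(old)) * B^(n-1-k) mod M
  val('d') - val('i') = 4 - 9 = -5
  B^(n-1-k) = 7^0 mod 257 = 1
  Delta = -5 * 1 mod 257 = 252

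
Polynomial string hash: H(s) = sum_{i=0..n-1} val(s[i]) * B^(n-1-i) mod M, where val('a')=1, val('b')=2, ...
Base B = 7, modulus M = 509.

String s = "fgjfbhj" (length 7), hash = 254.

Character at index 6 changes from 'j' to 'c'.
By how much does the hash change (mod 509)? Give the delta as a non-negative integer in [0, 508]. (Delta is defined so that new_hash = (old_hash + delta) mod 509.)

Answer: 502

Derivation:
Delta formula: (val(new) - val(old)) * B^(n-1-k) mod M
  val('c') - val('j') = 3 - 10 = -7
  B^(n-1-k) = 7^0 mod 509 = 1
  Delta = -7 * 1 mod 509 = 502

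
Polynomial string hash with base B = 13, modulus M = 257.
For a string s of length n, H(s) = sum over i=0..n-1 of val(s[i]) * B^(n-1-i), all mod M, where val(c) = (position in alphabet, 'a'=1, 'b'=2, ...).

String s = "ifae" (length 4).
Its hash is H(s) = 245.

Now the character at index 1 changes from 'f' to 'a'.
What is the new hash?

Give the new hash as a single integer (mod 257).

val('f') = 6, val('a') = 1
Position k = 1, exponent = n-1-k = 2
B^2 mod M = 13^2 mod 257 = 169
Delta = (1 - 6) * 169 mod 257 = 183
New hash = (245 + 183) mod 257 = 171

Answer: 171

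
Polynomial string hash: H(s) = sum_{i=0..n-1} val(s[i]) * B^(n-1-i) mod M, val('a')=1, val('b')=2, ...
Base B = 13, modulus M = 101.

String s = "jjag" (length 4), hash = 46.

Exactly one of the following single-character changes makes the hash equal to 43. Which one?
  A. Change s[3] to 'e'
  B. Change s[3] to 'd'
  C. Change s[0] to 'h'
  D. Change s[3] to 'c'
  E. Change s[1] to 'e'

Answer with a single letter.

Option A: s[3]='g'->'e', delta=(5-7)*13^0 mod 101 = 99, hash=46+99 mod 101 = 44
Option B: s[3]='g'->'d', delta=(4-7)*13^0 mod 101 = 98, hash=46+98 mod 101 = 43 <-- target
Option C: s[0]='j'->'h', delta=(8-10)*13^3 mod 101 = 50, hash=46+50 mod 101 = 96
Option D: s[3]='g'->'c', delta=(3-7)*13^0 mod 101 = 97, hash=46+97 mod 101 = 42
Option E: s[1]='j'->'e', delta=(5-10)*13^2 mod 101 = 64, hash=46+64 mod 101 = 9

Answer: B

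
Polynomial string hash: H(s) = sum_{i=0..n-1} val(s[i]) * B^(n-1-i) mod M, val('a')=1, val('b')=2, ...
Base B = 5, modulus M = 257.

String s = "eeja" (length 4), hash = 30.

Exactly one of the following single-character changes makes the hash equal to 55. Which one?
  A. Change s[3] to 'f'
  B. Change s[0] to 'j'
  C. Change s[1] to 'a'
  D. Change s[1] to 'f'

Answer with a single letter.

Answer: D

Derivation:
Option A: s[3]='a'->'f', delta=(6-1)*5^0 mod 257 = 5, hash=30+5 mod 257 = 35
Option B: s[0]='e'->'j', delta=(10-5)*5^3 mod 257 = 111, hash=30+111 mod 257 = 141
Option C: s[1]='e'->'a', delta=(1-5)*5^2 mod 257 = 157, hash=30+157 mod 257 = 187
Option D: s[1]='e'->'f', delta=(6-5)*5^2 mod 257 = 25, hash=30+25 mod 257 = 55 <-- target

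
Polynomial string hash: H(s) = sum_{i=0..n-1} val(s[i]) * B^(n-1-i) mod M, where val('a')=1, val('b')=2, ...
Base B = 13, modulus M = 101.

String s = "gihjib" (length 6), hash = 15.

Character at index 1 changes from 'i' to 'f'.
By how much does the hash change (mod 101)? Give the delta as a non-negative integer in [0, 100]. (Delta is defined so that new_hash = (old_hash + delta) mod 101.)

Answer: 66

Derivation:
Delta formula: (val(new) - val(old)) * B^(n-1-k) mod M
  val('f') - val('i') = 6 - 9 = -3
  B^(n-1-k) = 13^4 mod 101 = 79
  Delta = -3 * 79 mod 101 = 66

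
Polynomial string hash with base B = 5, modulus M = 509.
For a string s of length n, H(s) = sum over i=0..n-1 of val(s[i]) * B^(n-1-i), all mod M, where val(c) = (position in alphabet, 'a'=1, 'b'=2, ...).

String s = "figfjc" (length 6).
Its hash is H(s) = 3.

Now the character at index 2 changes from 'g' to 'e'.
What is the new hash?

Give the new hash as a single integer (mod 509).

val('g') = 7, val('e') = 5
Position k = 2, exponent = n-1-k = 3
B^3 mod M = 5^3 mod 509 = 125
Delta = (5 - 7) * 125 mod 509 = 259
New hash = (3 + 259) mod 509 = 262

Answer: 262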